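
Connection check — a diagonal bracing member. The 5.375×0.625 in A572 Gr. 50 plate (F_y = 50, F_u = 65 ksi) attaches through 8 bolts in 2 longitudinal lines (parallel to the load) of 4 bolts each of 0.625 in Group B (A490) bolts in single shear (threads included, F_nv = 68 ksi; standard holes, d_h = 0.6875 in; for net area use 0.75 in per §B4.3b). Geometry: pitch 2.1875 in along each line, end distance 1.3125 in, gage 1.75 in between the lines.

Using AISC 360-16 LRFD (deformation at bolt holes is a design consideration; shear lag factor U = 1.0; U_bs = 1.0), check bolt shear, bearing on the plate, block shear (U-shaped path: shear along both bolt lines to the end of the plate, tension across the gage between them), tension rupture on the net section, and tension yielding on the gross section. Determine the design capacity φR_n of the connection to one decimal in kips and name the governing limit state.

Bolt shear: A_b = π(0.625)²/4 = 0.3068 in². φR_n = 0.75 × 68 × 0.3068 × 8 × 1 = 125.2 kips.
Bearing (0.625 in plate, F_u = 65 ksi): end bolts L_c = 1.3125 − 0.6875/2 = 0.96875, R_n = min(1.2×0.96875×0.625×65, 2.4×0.625×0.625×65) = 47.227 kips/bolt; interior L_c = 2.1875 − 0.6875 = 1.5, R_n = 60.938 kips/bolt. φR_n = 0.75 × (2×47.227 + 6×60.938) = 345.1 kips.
Block shear: shear path 2×[1.3125+3×2.1875] = 2×7.875 in, A_gv = 9.8438, A_nv = 2×(7.875 − 3.5×0.75)×0.625 = 6.5625 in²; tension across gage: (1.75 − 1×0.75)×0.625 = 0.625 in². R_n = min(0.6×65×6.5625, 0.6×50×9.8438) + 1.0×65×0.625 = min(255.94, 295.31) + 40.625 = 296.57 kips. φR_n = 0.75 × 296.57 = 222.4 kips.
Tension rupture (net): A_n = (5.375 − 2×0.75)×0.625 = 2.4219 in² (U = 1.0, A_e = A_n). φR_n = 0.75 × 65 × 2.4219 = 118.1 kips.
Tension yield (gross): A_g = 5.375×0.625 = 3.3594 in². φR_n = 0.90 × 50 × 3.3594 = 151.2 kips.
Governing: min(125.2, 345.1, 222.4, 118.1, 151.2) = 118.1 kips → net-section rupture.

118.1 kips (net-section rupture governs)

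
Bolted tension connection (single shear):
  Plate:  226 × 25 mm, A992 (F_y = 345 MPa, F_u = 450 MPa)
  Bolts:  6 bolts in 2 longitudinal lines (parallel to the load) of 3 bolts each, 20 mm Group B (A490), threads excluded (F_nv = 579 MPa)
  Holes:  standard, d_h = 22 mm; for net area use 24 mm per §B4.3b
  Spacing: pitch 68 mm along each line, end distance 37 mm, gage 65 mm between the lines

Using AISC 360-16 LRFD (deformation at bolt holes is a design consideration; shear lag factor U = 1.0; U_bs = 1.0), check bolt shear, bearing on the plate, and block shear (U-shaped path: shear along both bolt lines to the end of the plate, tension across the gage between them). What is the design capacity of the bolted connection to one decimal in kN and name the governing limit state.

818.5 kN (bolt shear governs)

Bolt shear: A_b = π(20)²/4 = 314.16 mm². φR_n = 0.75 × 579 × 314.16 × 6 × 1 = 818.5 kN.
Bearing (25 mm plate, F_u = 450 MPa): end bolts L_c = 37 − 22/2 = 26, R_n = min(1.2×26×25×450, 2.4×20×25×450) = 351 kN/bolt; interior L_c = 68 − 22 = 46, R_n = 540 kN/bolt. φR_n = 0.75 × (2×351 + 4×540) = 2146.5 kN.
Block shear: shear path 2×[37+2×68] = 2×173 mm, A_gv = 8650, A_nv = 2×(173 − 2.5×24)×25 = 5650 mm²; tension across gage: (65 − 1×24)×25 = 1025 mm². R_n = min(0.6×450×5650, 0.6×345×8650) + 1.0×450×1025 = min(1525.5, 1790.6) + 461.25 = 1986.8 kN. φR_n = 0.75 × 1986.8 = 1490.1 kN.
Governing: min(818.5, 2146.5, 1490.1) = 818.5 kN → bolt shear.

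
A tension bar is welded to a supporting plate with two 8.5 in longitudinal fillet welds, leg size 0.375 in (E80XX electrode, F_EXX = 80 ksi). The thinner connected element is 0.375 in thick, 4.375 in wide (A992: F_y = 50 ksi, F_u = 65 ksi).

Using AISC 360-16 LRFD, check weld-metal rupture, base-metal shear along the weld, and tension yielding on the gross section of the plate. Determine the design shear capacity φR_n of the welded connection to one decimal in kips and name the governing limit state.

Weld metal: throat = 0.707×0.375 = 0.26513 in, L = 2×8.5 = 17 in. φR_n = 0.75 × 0.6 × 80 × 0.26513 × 17 = 162.3 kips.
Base metal shear (0.375 in plate): yield φR_n = 1.0×0.6×50×0.375×17 = 191.3 kips; rupture φR_n = 0.75×0.6×65×0.375×17 = 186.5 kips; take 186.5 kips (rupture).
Tension yield (gross): A_g = 4.375×0.375 = 1.6406 in². φR_n = 0.90 × 50 × 1.6406 = 73.8 kips.
Governing: min(162.3, 186.5, 73.8) = 73.8 kips → gross-section yield.

73.8 kips (gross-section yield governs)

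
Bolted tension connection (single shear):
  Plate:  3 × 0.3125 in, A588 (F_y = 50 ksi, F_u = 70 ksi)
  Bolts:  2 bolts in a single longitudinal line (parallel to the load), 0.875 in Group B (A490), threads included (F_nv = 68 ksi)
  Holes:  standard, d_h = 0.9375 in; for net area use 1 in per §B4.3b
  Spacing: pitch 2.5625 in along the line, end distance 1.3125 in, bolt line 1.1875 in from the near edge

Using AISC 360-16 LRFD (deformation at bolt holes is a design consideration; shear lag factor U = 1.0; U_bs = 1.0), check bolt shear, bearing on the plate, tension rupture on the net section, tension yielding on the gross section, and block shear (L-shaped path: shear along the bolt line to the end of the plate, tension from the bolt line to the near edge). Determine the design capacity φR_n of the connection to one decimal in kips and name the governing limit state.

Bolt shear: A_b = π(0.875)²/4 = 0.60132 in². φR_n = 0.75 × 68 × 0.60132 × 2 × 1 = 61.3 kips.
Bearing (0.3125 in plate, F_u = 70 ksi): end bolts L_c = 1.3125 − 0.9375/2 = 0.84375, R_n = min(1.2×0.84375×0.3125×70, 2.4×0.875×0.3125×70) = 22.148 kips/bolt; interior L_c = 2.5625 − 0.9375 = 1.625, R_n = 42.656 kips/bolt. φR_n = 0.75 × (1×22.148 + 1×42.656) = 48.6 kips.
Tension rupture (net): A_n = (3 − 1×1)×0.3125 = 0.625 in² (U = 1.0, A_e = A_n). φR_n = 0.75 × 70 × 0.625 = 32.8 kips.
Tension yield (gross): A_g = 3×0.3125 = 0.9375 in². φR_n = 0.90 × 50 × 0.9375 = 42.2 kips.
Block shear: shear path 1×[1.3125+1×2.5625] = 1×3.875 in, A_gv = 1.2109, A_nv = 1×(3.875 − 1.5×1)×0.3125 = 0.74219 in²; tension to near edge: (1.1875 − 0.5×1)×0.3125 = 0.21484 in². R_n = min(0.6×70×0.74219, 0.6×50×1.2109) + 1.0×70×0.21484 = min(31.172, 36.327) + 15.039 = 46.211 kips. φR_n = 0.75 × 46.211 = 34.7 kips.
Governing: min(61.3, 48.6, 32.8, 42.2, 34.7) = 32.8 kips → net-section rupture.

32.8 kips (net-section rupture governs)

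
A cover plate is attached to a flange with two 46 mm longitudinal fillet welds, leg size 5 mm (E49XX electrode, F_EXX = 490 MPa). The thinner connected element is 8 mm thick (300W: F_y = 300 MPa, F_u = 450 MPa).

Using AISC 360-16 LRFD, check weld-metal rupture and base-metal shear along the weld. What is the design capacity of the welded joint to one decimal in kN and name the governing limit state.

Weld metal: throat = 0.707×5 = 3.535 mm, L = 2×46 = 92 mm. φR_n = 0.75 × 0.6 × 490 × 3.535 × 92 = 71.7 kN.
Base metal shear (8 mm plate): yield φR_n = 1.0×0.6×300×8×92 = 132.5 kN; rupture φR_n = 0.75×0.6×450×8×92 = 149.0 kN; take 132.5 kN (yield).
Governing: min(71.7, 132.5) = 71.7 kN → weld metal.

71.7 kN (weld metal governs)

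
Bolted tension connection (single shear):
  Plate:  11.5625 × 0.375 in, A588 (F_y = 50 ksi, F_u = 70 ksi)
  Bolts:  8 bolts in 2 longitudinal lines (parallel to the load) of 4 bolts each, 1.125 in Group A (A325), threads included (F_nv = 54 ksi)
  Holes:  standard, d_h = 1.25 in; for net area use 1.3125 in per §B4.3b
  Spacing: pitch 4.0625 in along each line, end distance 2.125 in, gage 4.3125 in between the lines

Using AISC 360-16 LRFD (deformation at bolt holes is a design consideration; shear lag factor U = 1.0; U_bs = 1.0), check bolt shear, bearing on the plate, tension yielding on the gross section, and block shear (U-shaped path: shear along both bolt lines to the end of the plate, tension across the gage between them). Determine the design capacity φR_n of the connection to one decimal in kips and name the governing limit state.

195.1 kips (gross-section yield governs)

Bolt shear: A_b = π(1.125)²/4 = 0.99402 in². φR_n = 0.75 × 54 × 0.99402 × 8 × 1 = 322.1 kips.
Bearing (0.375 in plate, F_u = 70 ksi): end bolts L_c = 2.125 − 1.25/2 = 1.5, R_n = min(1.2×1.5×0.375×70, 2.4×1.125×0.375×70) = 47.25 kips/bolt; interior L_c = 4.0625 − 1.25 = 2.8125, R_n = 70.875 kips/bolt. φR_n = 0.75 × (2×47.25 + 6×70.875) = 389.8 kips.
Tension yield (gross): A_g = 11.5625×0.375 = 4.3359 in². φR_n = 0.90 × 50 × 4.3359 = 195.1 kips.
Block shear: shear path 2×[2.125+3×4.0625] = 2×14.3125 in, A_gv = 10.734, A_nv = 2×(14.3125 − 3.5×1.3125)×0.375 = 7.2891 in²; tension across gage: (4.3125 − 1×1.3125)×0.375 = 1.125 in². R_n = min(0.6×70×7.2891, 0.6×50×10.734) + 1.0×70×1.125 = min(306.14, 322.02) + 78.75 = 384.89 kips. φR_n = 0.75 × 384.89 = 288.7 kips.
Governing: min(322.1, 389.8, 195.1, 288.7) = 195.1 kips → gross-section yield.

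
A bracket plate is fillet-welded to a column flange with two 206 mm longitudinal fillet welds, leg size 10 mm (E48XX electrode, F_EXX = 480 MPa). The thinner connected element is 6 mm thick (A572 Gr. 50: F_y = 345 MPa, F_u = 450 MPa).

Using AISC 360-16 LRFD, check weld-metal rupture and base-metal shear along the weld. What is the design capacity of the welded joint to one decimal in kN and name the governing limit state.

500.6 kN (base-metal shear governs)

Weld metal: throat = 0.707×10 = 7.07 mm, L = 2×206 = 412 mm. φR_n = 0.75 × 0.6 × 480 × 7.07 × 412 = 629.2 kN.
Base metal shear (6 mm plate): yield φR_n = 1.0×0.6×345×6×412 = 511.7 kN; rupture φR_n = 0.75×0.6×450×6×412 = 500.6 kN; take 500.6 kN (rupture).
Governing: min(629.2, 500.6) = 500.6 kN → base-metal shear.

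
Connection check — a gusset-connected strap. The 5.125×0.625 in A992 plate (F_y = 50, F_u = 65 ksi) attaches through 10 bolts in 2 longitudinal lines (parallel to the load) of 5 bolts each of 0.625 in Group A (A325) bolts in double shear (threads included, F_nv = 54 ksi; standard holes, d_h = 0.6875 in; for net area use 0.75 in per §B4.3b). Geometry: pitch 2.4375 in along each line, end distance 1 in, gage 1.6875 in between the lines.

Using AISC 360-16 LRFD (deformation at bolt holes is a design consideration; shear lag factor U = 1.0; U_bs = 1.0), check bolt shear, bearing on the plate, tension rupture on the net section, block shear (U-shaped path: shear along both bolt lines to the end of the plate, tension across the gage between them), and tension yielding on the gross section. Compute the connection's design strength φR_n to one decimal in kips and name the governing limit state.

110.4 kips (net-section rupture governs)

Bolt shear: A_b = π(0.625)²/4 = 0.3068 in². φR_n = 0.75 × 54 × 0.3068 × 10 × 2 = 248.5 kips.
Bearing (0.625 in plate, F_u = 65 ksi): end bolts L_c = 1 − 0.6875/2 = 0.65625, R_n = min(1.2×0.65625×0.625×65, 2.4×0.625×0.625×65) = 31.992 kips/bolt; interior L_c = 2.4375 − 0.6875 = 1.75, R_n = 60.938 kips/bolt. φR_n = 0.75 × (2×31.992 + 8×60.938) = 413.6 kips.
Tension rupture (net): A_n = (5.125 − 2×0.75)×0.625 = 2.2656 in² (U = 1.0, A_e = A_n). φR_n = 0.75 × 65 × 2.2656 = 110.4 kips.
Block shear: shear path 2×[1+4×2.4375] = 2×10.75 in, A_gv = 13.438, A_nv = 2×(10.75 − 4.5×0.75)×0.625 = 9.2188 in²; tension across gage: (1.6875 − 1×0.75)×0.625 = 0.58594 in². R_n = min(0.6×65×9.2188, 0.6×50×13.438) + 1.0×65×0.58594 = min(359.53, 403.14) + 38.086 = 397.62 kips. φR_n = 0.75 × 397.62 = 298.2 kips.
Tension yield (gross): A_g = 5.125×0.625 = 3.2031 in². φR_n = 0.90 × 50 × 3.2031 = 144.1 kips.
Governing: min(248.5, 413.6, 110.4, 298.2, 144.1) = 110.4 kips → net-section rupture.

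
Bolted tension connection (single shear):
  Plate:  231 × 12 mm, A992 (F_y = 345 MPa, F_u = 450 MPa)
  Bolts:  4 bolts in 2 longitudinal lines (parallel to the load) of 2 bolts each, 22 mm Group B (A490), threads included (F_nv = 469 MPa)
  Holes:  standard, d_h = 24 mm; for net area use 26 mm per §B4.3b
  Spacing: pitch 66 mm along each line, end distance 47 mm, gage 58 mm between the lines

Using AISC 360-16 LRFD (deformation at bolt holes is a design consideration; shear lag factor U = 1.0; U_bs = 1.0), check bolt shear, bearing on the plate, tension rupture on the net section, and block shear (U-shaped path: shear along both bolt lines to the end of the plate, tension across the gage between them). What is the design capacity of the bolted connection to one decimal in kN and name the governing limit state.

Bolt shear: A_b = π(22)²/4 = 380.13 mm². φR_n = 0.75 × 469 × 380.13 × 4 × 1 = 534.8 kN.
Bearing (12 mm plate, F_u = 450 MPa): end bolts L_c = 47 − 24/2 = 35, R_n = min(1.2×35×12×450, 2.4×22×12×450) = 226.8 kN/bolt; interior L_c = 66 − 24 = 42, R_n = 272.16 kN/bolt. φR_n = 0.75 × (2×226.8 + 2×272.16) = 748.4 kN.
Tension rupture (net): A_n = (231 − 2×26)×12 = 2148 mm² (U = 1.0, A_e = A_n). φR_n = 0.75 × 450 × 2148 = 725.0 kN.
Block shear: shear path 2×[47+1×66] = 2×113 mm, A_gv = 2712, A_nv = 2×(113 − 1.5×26)×12 = 1776 mm²; tension across gage: (58 − 1×26)×12 = 384 mm². R_n = min(0.6×450×1776, 0.6×345×2712) + 1.0×450×384 = min(479.52, 561.38) + 172.8 = 652.32 kN. φR_n = 0.75 × 652.32 = 489.2 kN.
Governing: min(534.8, 748.4, 725.0, 489.2) = 489.2 kN → block shear.

489.2 kN (block shear governs)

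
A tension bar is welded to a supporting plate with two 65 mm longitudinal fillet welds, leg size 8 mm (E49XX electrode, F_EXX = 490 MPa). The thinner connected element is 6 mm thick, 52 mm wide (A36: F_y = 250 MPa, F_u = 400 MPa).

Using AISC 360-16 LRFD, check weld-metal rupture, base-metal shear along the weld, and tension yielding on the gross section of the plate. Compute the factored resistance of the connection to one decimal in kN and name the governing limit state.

Weld metal: throat = 0.707×8 = 5.656 mm, L = 2×65 = 130 mm. φR_n = 0.75 × 0.6 × 490 × 5.656 × 130 = 162.1 kN.
Base metal shear (6 mm plate): yield φR_n = 1.0×0.6×250×6×130 = 117.0 kN; rupture φR_n = 0.75×0.6×400×6×130 = 140.4 kN; take 117.0 kN (yield).
Tension yield (gross): A_g = 52×6 = 312 mm². φR_n = 0.90 × 250 × 312 = 70.2 kN.
Governing: min(162.1, 117.0, 70.2) = 70.2 kN → gross-section yield.

70.2 kN (gross-section yield governs)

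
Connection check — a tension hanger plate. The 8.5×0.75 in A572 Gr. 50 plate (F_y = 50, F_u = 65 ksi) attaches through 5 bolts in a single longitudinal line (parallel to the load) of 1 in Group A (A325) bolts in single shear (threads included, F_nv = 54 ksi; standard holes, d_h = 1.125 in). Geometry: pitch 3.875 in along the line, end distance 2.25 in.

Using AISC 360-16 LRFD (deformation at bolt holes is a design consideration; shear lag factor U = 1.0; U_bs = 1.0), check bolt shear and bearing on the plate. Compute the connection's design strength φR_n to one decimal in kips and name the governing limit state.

Bolt shear: A_b = π(1)²/4 = 0.7854 in². φR_n = 0.75 × 54 × 0.7854 × 5 × 1 = 159.0 kips.
Bearing (0.75 in plate, F_u = 65 ksi): end bolts L_c = 2.25 − 1.125/2 = 1.6875, R_n = min(1.2×1.6875×0.75×65, 2.4×1×0.75×65) = 98.719 kips/bolt; interior L_c = 3.875 − 1.125 = 2.75, R_n = 117 kips/bolt. φR_n = 0.75 × (1×98.719 + 4×117) = 425.0 kips.
Governing: min(159.0, 425.0) = 159.0 kips → bolt shear.

159.0 kips (bolt shear governs)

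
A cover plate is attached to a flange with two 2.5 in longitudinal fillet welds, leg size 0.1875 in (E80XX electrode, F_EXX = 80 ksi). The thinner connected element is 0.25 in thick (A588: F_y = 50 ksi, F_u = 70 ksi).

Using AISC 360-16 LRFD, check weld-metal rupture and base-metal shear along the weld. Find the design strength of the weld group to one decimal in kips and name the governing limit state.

Weld metal: throat = 0.707×0.1875 = 0.13256 in, L = 2×2.5 = 5 in. φR_n = 0.75 × 0.6 × 80 × 0.13256 × 5 = 23.9 kips.
Base metal shear (0.25 in plate): yield φR_n = 1.0×0.6×50×0.25×5 = 37.5 kips; rupture φR_n = 0.75×0.6×70×0.25×5 = 39.4 kips; take 37.5 kips (yield).
Governing: min(23.9, 37.5) = 23.9 kips → weld metal.

23.9 kips (weld metal governs)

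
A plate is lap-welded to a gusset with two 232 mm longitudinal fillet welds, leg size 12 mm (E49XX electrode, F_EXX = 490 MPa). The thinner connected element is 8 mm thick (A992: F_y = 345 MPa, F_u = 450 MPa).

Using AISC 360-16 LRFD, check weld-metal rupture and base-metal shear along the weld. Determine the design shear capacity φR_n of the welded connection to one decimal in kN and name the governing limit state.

Weld metal: throat = 0.707×12 = 8.484 mm, L = 2×232 = 464 mm. φR_n = 0.75 × 0.6 × 490 × 8.484 × 464 = 868.0 kN.
Base metal shear (8 mm plate): yield φR_n = 1.0×0.6×345×8×464 = 768.4 kN; rupture φR_n = 0.75×0.6×450×8×464 = 751.7 kN; take 751.7 kN (rupture).
Governing: min(868.0, 751.7) = 751.7 kN → base-metal shear.

751.7 kN (base-metal shear governs)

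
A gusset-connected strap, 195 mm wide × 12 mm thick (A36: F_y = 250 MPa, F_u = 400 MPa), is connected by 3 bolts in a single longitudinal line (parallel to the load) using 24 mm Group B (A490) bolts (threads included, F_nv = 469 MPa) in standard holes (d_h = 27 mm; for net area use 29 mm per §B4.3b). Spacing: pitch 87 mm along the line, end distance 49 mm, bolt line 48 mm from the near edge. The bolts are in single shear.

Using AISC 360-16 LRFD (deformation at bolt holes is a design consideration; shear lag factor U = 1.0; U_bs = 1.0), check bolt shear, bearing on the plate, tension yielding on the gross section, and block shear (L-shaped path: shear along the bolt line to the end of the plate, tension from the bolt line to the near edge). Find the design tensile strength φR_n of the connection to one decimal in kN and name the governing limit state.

Bolt shear: A_b = π(24)²/4 = 452.39 mm². φR_n = 0.75 × 469 × 452.39 × 3 × 1 = 477.4 kN.
Bearing (12 mm plate, F_u = 400 MPa): end bolts L_c = 49 − 27/2 = 35.5, R_n = min(1.2×35.5×12×400, 2.4×24×12×400) = 204.48 kN/bolt; interior L_c = 87 − 27 = 60, R_n = 276.48 kN/bolt. φR_n = 0.75 × (1×204.48 + 2×276.48) = 568.1 kN.
Tension yield (gross): A_g = 195×12 = 2340 mm². φR_n = 0.90 × 250 × 2340 = 526.5 kN.
Block shear: shear path 1×[49+2×87] = 1×223 mm, A_gv = 2676, A_nv = 1×(223 − 2.5×29)×12 = 1806 mm²; tension to near edge: (48 − 0.5×29)×12 = 402 mm². R_n = min(0.6×400×1806, 0.6×250×2676) + 1.0×400×402 = min(433.44, 401.4) + 160.8 = 562.2 kN. φR_n = 0.75 × 562.2 = 421.7 kN.
Governing: min(477.4, 568.1, 526.5, 421.7) = 421.7 kN → block shear.

421.7 kN (block shear governs)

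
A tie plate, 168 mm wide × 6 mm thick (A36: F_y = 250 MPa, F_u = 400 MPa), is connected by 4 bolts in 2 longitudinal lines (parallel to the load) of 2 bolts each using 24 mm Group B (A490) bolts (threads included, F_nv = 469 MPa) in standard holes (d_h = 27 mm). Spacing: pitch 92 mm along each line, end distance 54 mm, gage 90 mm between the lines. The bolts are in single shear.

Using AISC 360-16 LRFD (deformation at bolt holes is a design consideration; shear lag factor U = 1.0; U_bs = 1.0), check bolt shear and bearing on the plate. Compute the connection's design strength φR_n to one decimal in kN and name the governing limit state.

Bolt shear: A_b = π(24)²/4 = 452.39 mm². φR_n = 0.75 × 469 × 452.39 × 4 × 1 = 636.5 kN.
Bearing (6 mm plate, F_u = 400 MPa): end bolts L_c = 54 − 27/2 = 40.5, R_n = min(1.2×40.5×6×400, 2.4×24×6×400) = 116.64 kN/bolt; interior L_c = 92 − 27 = 65, R_n = 138.24 kN/bolt. φR_n = 0.75 × (2×116.64 + 2×138.24) = 382.3 kN.
Governing: min(636.5, 382.3) = 382.3 kN → bearing.

382.3 kN (bearing governs)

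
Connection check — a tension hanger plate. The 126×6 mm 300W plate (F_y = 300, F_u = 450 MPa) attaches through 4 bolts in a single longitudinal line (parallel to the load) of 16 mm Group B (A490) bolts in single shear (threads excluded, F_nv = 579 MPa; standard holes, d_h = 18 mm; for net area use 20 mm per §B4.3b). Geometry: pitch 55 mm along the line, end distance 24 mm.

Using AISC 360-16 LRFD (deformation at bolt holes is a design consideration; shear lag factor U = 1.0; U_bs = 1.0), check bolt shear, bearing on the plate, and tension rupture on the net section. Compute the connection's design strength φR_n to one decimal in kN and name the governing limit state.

Bolt shear: A_b = π(16)²/4 = 201.06 mm². φR_n = 0.75 × 579 × 201.06 × 4 × 1 = 349.2 kN.
Bearing (6 mm plate, F_u = 450 MPa): end bolts L_c = 24 − 18/2 = 15, R_n = min(1.2×15×6×450, 2.4×16×6×450) = 48.6 kN/bolt; interior L_c = 55 − 18 = 37, R_n = 103.68 kN/bolt. φR_n = 0.75 × (1×48.6 + 3×103.68) = 269.7 kN.
Tension rupture (net): A_n = (126 − 1×20)×6 = 636 mm² (U = 1.0, A_e = A_n). φR_n = 0.75 × 450 × 636 = 214.7 kN.
Governing: min(349.2, 269.7, 214.7) = 214.7 kN → net-section rupture.

214.7 kN (net-section rupture governs)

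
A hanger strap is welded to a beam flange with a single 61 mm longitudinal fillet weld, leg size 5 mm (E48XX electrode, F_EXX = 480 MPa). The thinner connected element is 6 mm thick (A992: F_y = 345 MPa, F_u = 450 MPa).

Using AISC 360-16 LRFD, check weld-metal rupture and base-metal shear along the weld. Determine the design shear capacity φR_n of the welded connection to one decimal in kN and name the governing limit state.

Weld metal: throat = 0.707×5 = 3.535 mm, L = 61 mm. φR_n = 0.75 × 0.6 × 480 × 3.535 × 61 = 46.6 kN.
Base metal shear (6 mm plate): yield φR_n = 1.0×0.6×345×6×61 = 75.8 kN; rupture φR_n = 0.75×0.6×450×6×61 = 74.1 kN; take 74.1 kN (rupture).
Governing: min(46.6, 74.1) = 46.6 kN → weld metal.

46.6 kN (weld metal governs)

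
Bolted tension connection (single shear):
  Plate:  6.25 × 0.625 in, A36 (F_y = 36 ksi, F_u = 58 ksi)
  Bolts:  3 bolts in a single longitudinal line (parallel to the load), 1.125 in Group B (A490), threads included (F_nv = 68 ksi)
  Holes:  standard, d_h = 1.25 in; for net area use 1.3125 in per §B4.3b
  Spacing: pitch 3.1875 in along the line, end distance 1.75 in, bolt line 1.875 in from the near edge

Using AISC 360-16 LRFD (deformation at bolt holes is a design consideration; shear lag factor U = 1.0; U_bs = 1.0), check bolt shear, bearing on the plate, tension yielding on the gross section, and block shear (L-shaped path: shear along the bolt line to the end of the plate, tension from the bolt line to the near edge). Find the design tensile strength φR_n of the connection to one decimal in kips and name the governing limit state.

Bolt shear: A_b = π(1.125)²/4 = 0.99402 in². φR_n = 0.75 × 68 × 0.99402 × 3 × 1 = 152.1 kips.
Bearing (0.625 in plate, F_u = 58 ksi): end bolts L_c = 1.75 − 1.25/2 = 1.125, R_n = min(1.2×1.125×0.625×58, 2.4×1.125×0.625×58) = 48.938 kips/bolt; interior L_c = 3.1875 − 1.25 = 1.9375, R_n = 84.281 kips/bolt. φR_n = 0.75 × (1×48.938 + 2×84.281) = 163.1 kips.
Tension yield (gross): A_g = 6.25×0.625 = 3.9063 in². φR_n = 0.90 × 36 × 3.9063 = 126.6 kips.
Block shear: shear path 1×[1.75+2×3.1875] = 1×8.125 in, A_gv = 5.0781, A_nv = 1×(8.125 − 2.5×1.3125)×0.625 = 3.0273 in²; tension to near edge: (1.875 − 0.5×1.3125)×0.625 = 0.76172 in². R_n = min(0.6×58×3.0273, 0.6×36×5.0781) + 1.0×58×0.76172 = min(105.35, 109.69) + 44.18 = 149.53 kips. φR_n = 0.75 × 149.53 = 112.1 kips.
Governing: min(152.1, 163.1, 126.6, 112.1) = 112.1 kips → block shear.

112.1 kips (block shear governs)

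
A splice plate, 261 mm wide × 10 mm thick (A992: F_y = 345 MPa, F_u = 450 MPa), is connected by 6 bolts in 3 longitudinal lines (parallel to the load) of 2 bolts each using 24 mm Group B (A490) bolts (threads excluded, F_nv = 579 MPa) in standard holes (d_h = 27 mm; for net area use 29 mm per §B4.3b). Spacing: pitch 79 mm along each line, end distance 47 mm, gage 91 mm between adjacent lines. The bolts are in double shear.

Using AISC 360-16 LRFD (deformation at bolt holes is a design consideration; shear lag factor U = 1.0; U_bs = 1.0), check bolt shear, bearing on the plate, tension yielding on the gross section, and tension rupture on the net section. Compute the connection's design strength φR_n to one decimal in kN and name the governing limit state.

587.3 kN (net-section rupture governs)

Bolt shear: A_b = π(24)²/4 = 452.39 mm². φR_n = 0.75 × 579 × 452.39 × 6 × 2 = 2357.4 kN.
Bearing (10 mm plate, F_u = 450 MPa): end bolts L_c = 47 − 27/2 = 33.5, R_n = min(1.2×33.5×10×450, 2.4×24×10×450) = 180.9 kN/bolt; interior L_c = 79 − 27 = 52, R_n = 259.2 kN/bolt. φR_n = 0.75 × (3×180.9 + 3×259.2) = 990.2 kN.
Tension yield (gross): A_g = 261×10 = 2610 mm². φR_n = 0.90 × 345 × 2610 = 810.4 kN.
Tension rupture (net): A_n = (261 − 3×29)×10 = 1740 mm² (U = 1.0, A_e = A_n). φR_n = 0.75 × 450 × 1740 = 587.3 kN.
Governing: min(2357.4, 990.2, 810.4, 587.3) = 587.3 kN → net-section rupture.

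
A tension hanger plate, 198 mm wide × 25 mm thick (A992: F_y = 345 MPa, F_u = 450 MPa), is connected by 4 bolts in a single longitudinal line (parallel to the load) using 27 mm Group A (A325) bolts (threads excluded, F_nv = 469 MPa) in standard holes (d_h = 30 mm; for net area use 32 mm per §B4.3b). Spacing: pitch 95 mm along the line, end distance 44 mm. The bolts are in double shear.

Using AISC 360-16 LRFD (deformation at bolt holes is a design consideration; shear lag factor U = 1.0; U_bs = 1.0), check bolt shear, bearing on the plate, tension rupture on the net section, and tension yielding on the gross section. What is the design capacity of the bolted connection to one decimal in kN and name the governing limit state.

Bolt shear: A_b = π(27)²/4 = 572.56 mm². φR_n = 0.75 × 469 × 572.56 × 4 × 2 = 1611.2 kN.
Bearing (25 mm plate, F_u = 450 MPa): end bolts L_c = 44 − 30/2 = 29, R_n = min(1.2×29×25×450, 2.4×27×25×450) = 391.5 kN/bolt; interior L_c = 95 − 30 = 65, R_n = 729 kN/bolt. φR_n = 0.75 × (1×391.5 + 3×729) = 1933.9 kN.
Tension rupture (net): A_n = (198 − 1×32)×25 = 4150 mm² (U = 1.0, A_e = A_n). φR_n = 0.75 × 450 × 4150 = 1400.6 kN.
Tension yield (gross): A_g = 198×25 = 4950 mm². φR_n = 0.90 × 345 × 4950 = 1537.0 kN.
Governing: min(1611.2, 1933.9, 1400.6, 1537.0) = 1400.6 kN → net-section rupture.

1400.6 kN (net-section rupture governs)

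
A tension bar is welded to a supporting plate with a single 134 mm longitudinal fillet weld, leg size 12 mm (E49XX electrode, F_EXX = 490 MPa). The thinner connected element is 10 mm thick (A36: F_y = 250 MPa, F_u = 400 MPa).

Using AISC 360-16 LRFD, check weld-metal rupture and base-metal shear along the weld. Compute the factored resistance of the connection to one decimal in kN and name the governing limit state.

Weld metal: throat = 0.707×12 = 8.484 mm, L = 134 mm. φR_n = 0.75 × 0.6 × 490 × 8.484 × 134 = 250.7 kN.
Base metal shear (10 mm plate): yield φR_n = 1.0×0.6×250×10×134 = 201.0 kN; rupture φR_n = 0.75×0.6×400×10×134 = 241.2 kN; take 201.0 kN (yield).
Governing: min(250.7, 201.0) = 201.0 kN → base-metal shear.

201.0 kN (base-metal shear governs)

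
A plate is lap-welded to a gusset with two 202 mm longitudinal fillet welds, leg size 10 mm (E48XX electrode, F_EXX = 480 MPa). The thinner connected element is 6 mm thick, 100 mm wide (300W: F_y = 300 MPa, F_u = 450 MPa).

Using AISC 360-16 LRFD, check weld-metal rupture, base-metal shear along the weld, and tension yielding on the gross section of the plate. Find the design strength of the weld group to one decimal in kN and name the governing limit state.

162.0 kN (gross-section yield governs)

Weld metal: throat = 0.707×10 = 7.07 mm, L = 2×202 = 404 mm. φR_n = 0.75 × 0.6 × 480 × 7.07 × 404 = 617.0 kN.
Base metal shear (6 mm plate): yield φR_n = 1.0×0.6×300×6×404 = 436.3 kN; rupture φR_n = 0.75×0.6×450×6×404 = 490.9 kN; take 436.3 kN (yield).
Tension yield (gross): A_g = 100×6 = 600 mm². φR_n = 0.90 × 300 × 600 = 162.0 kN.
Governing: min(617.0, 436.3, 162.0) = 162.0 kN → gross-section yield.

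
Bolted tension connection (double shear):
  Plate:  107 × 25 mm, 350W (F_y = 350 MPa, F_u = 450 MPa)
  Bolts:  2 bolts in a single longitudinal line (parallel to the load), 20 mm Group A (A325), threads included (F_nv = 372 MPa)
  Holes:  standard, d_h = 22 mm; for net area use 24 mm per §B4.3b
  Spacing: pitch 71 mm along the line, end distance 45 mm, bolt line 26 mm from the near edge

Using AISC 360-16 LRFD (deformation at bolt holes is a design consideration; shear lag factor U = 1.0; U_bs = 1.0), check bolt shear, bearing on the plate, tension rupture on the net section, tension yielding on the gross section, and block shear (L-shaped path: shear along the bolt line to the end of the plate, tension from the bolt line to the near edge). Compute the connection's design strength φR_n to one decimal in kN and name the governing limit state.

Bolt shear: A_b = π(20)²/4 = 314.16 mm². φR_n = 0.75 × 372 × 314.16 × 2 × 2 = 350.6 kN.
Bearing (25 mm plate, F_u = 450 MPa): end bolts L_c = 45 − 22/2 = 34, R_n = min(1.2×34×25×450, 2.4×20×25×450) = 459 kN/bolt; interior L_c = 71 − 22 = 49, R_n = 540 kN/bolt. φR_n = 0.75 × (1×459 + 1×540) = 749.3 kN.
Tension rupture (net): A_n = (107 − 1×24)×25 = 2075 mm² (U = 1.0, A_e = A_n). φR_n = 0.75 × 450 × 2075 = 700.3 kN.
Tension yield (gross): A_g = 107×25 = 2675 mm². φR_n = 0.90 × 350 × 2675 = 842.6 kN.
Block shear: shear path 1×[45+1×71] = 1×116 mm, A_gv = 2900, A_nv = 1×(116 − 1.5×24)×25 = 2000 mm²; tension to near edge: (26 − 0.5×24)×25 = 350 mm². R_n = min(0.6×450×2000, 0.6×350×2900) + 1.0×450×350 = min(540, 609) + 157.5 = 697.5 kN. φR_n = 0.75 × 697.5 = 523.1 kN.
Governing: min(350.6, 749.3, 700.3, 842.6, 523.1) = 350.6 kN → bolt shear.

350.6 kN (bolt shear governs)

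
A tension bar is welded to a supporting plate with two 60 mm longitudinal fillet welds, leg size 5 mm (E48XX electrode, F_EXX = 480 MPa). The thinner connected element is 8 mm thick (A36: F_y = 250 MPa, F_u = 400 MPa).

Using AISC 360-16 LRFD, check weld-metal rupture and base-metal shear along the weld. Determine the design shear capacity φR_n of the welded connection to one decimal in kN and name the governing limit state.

Weld metal: throat = 0.707×5 = 3.535 mm, L = 2×60 = 120 mm. φR_n = 0.75 × 0.6 × 480 × 3.535 × 120 = 91.6 kN.
Base metal shear (8 mm plate): yield φR_n = 1.0×0.6×250×8×120 = 144.0 kN; rupture φR_n = 0.75×0.6×400×8×120 = 172.8 kN; take 144.0 kN (yield).
Governing: min(91.6, 144.0) = 91.6 kN → weld metal.

91.6 kN (weld metal governs)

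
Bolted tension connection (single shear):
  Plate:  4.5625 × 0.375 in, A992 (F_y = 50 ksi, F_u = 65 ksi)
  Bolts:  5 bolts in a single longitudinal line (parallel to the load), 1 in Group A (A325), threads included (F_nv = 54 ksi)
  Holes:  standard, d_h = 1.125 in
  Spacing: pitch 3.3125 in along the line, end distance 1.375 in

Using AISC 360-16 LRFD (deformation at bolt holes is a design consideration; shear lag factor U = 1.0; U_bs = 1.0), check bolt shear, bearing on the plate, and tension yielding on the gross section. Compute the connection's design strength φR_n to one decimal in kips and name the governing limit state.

77.0 kips (gross-section yield governs)

Bolt shear: A_b = π(1)²/4 = 0.7854 in². φR_n = 0.75 × 54 × 0.7854 × 5 × 1 = 159.0 kips.
Bearing (0.375 in plate, F_u = 65 ksi): end bolts L_c = 1.375 − 1.125/2 = 0.8125, R_n = min(1.2×0.8125×0.375×65, 2.4×1×0.375×65) = 23.766 kips/bolt; interior L_c = 3.3125 − 1.125 = 2.1875, R_n = 58.5 kips/bolt. φR_n = 0.75 × (1×23.766 + 4×58.5) = 193.3 kips.
Tension yield (gross): A_g = 4.5625×0.375 = 1.7109 in². φR_n = 0.90 × 50 × 1.7109 = 77.0 kips.
Governing: min(159.0, 193.3, 77.0) = 77.0 kips → gross-section yield.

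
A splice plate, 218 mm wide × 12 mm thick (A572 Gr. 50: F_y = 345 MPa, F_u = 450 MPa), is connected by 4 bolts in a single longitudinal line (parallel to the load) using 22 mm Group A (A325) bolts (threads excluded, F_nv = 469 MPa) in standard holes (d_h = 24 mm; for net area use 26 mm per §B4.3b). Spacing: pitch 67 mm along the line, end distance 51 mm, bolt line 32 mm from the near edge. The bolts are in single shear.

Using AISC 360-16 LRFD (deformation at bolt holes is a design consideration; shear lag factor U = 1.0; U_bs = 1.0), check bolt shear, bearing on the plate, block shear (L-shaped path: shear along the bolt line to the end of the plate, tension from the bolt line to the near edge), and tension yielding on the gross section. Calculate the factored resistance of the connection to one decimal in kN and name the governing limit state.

468.2 kN (block shear governs)

Bolt shear: A_b = π(22)²/4 = 380.13 mm². φR_n = 0.75 × 469 × 380.13 × 4 × 1 = 534.8 kN.
Bearing (12 mm plate, F_u = 450 MPa): end bolts L_c = 51 − 24/2 = 39, R_n = min(1.2×39×12×450, 2.4×22×12×450) = 252.72 kN/bolt; interior L_c = 67 − 24 = 43, R_n = 278.64 kN/bolt. φR_n = 0.75 × (1×252.72 + 3×278.64) = 816.5 kN.
Block shear: shear path 1×[51+3×67] = 1×252 mm, A_gv = 3024, A_nv = 1×(252 − 3.5×26)×12 = 1932 mm²; tension to near edge: (32 − 0.5×26)×12 = 228 mm². R_n = min(0.6×450×1932, 0.6×345×3024) + 1.0×450×228 = min(521.64, 625.97) + 102.6 = 624.24 kN. φR_n = 0.75 × 624.24 = 468.2 kN.
Tension yield (gross): A_g = 218×12 = 2616 mm². φR_n = 0.90 × 345 × 2616 = 812.3 kN.
Governing: min(534.8, 816.5, 468.2, 812.3) = 468.2 kN → block shear.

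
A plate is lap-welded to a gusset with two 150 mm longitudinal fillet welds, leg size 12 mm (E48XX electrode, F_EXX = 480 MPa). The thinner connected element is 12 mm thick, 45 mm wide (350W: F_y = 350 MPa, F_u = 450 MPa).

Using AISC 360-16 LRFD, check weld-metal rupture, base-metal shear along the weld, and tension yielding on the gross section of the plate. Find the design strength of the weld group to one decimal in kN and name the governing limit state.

Weld metal: throat = 0.707×12 = 8.484 mm, L = 2×150 = 300 mm. φR_n = 0.75 × 0.6 × 480 × 8.484 × 300 = 549.8 kN.
Base metal shear (12 mm plate): yield φR_n = 1.0×0.6×350×12×300 = 756.0 kN; rupture φR_n = 0.75×0.6×450×12×300 = 729.0 kN; take 729.0 kN (rupture).
Tension yield (gross): A_g = 45×12 = 540 mm². φR_n = 0.90 × 350 × 540 = 170.1 kN.
Governing: min(549.8, 729.0, 170.1) = 170.1 kN → gross-section yield.

170.1 kN (gross-section yield governs)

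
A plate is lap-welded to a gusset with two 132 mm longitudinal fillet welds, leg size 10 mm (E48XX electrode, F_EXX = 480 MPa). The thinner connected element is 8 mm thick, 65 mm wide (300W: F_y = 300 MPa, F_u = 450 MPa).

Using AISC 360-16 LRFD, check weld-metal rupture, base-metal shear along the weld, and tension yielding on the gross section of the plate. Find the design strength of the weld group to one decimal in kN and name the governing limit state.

Weld metal: throat = 0.707×10 = 7.07 mm, L = 2×132 = 264 mm. φR_n = 0.75 × 0.6 × 480 × 7.07 × 264 = 403.2 kN.
Base metal shear (8 mm plate): yield φR_n = 1.0×0.6×300×8×264 = 380.2 kN; rupture φR_n = 0.75×0.6×450×8×264 = 427.7 kN; take 380.2 kN (yield).
Tension yield (gross): A_g = 65×8 = 520 mm². φR_n = 0.90 × 300 × 520 = 140.4 kN.
Governing: min(403.2, 380.2, 140.4) = 140.4 kN → gross-section yield.

140.4 kN (gross-section yield governs)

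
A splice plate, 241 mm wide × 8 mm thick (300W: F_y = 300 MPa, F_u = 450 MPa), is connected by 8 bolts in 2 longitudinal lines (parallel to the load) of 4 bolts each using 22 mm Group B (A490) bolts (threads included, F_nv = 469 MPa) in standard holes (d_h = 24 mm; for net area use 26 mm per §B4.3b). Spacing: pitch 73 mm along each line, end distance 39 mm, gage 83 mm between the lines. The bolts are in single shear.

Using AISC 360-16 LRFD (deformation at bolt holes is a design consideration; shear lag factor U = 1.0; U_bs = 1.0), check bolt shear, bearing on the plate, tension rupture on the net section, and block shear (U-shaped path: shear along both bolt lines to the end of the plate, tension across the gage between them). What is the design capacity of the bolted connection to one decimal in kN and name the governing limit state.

510.3 kN (net-section rupture governs)

Bolt shear: A_b = π(22)²/4 = 380.13 mm². φR_n = 0.75 × 469 × 380.13 × 8 × 1 = 1069.7 kN.
Bearing (8 mm plate, F_u = 450 MPa): end bolts L_c = 39 − 24/2 = 27, R_n = min(1.2×27×8×450, 2.4×22×8×450) = 116.64 kN/bolt; interior L_c = 73 − 24 = 49, R_n = 190.08 kN/bolt. φR_n = 0.75 × (2×116.64 + 6×190.08) = 1030.3 kN.
Tension rupture (net): A_n = (241 − 2×26)×8 = 1512 mm² (U = 1.0, A_e = A_n). φR_n = 0.75 × 450 × 1512 = 510.3 kN.
Block shear: shear path 2×[39+3×73] = 2×258 mm, A_gv = 4128, A_nv = 2×(258 − 3.5×26)×8 = 2672 mm²; tension across gage: (83 − 1×26)×8 = 456 mm². R_n = min(0.6×450×2672, 0.6×300×4128) + 1.0×450×456 = min(721.44, 743.04) + 205.2 = 926.64 kN. φR_n = 0.75 × 926.64 = 695.0 kN.
Governing: min(1069.7, 1030.3, 510.3, 695.0) = 510.3 kN → net-section rupture.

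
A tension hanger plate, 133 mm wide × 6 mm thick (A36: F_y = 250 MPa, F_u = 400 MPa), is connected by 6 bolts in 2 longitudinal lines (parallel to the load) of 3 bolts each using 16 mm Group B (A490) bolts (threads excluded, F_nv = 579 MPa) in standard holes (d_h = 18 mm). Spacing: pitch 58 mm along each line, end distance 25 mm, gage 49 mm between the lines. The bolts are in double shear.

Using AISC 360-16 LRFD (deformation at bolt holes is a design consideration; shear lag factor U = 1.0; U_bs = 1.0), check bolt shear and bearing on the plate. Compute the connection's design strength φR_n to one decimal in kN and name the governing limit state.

Bolt shear: A_b = π(16)²/4 = 201.06 mm². φR_n = 0.75 × 579 × 201.06 × 6 × 2 = 1047.7 kN.
Bearing (6 mm plate, F_u = 400 MPa): end bolts L_c = 25 − 18/2 = 16, R_n = min(1.2×16×6×400, 2.4×16×6×400) = 46.08 kN/bolt; interior L_c = 58 − 18 = 40, R_n = 92.16 kN/bolt. φR_n = 0.75 × (2×46.08 + 4×92.16) = 345.6 kN.
Governing: min(1047.7, 345.6) = 345.6 kN → bearing.

345.6 kN (bearing governs)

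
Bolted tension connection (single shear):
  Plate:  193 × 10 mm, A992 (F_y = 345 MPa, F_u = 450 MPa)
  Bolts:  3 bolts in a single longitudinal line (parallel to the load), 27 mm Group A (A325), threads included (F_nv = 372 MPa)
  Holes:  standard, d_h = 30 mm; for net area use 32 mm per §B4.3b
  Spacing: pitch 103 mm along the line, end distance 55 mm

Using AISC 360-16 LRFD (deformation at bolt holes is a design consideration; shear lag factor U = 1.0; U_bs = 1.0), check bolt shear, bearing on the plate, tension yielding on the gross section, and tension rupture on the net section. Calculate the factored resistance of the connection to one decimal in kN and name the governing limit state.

Bolt shear: A_b = π(27)²/4 = 572.56 mm². φR_n = 0.75 × 372 × 572.56 × 3 × 1 = 479.2 kN.
Bearing (10 mm plate, F_u = 450 MPa): end bolts L_c = 55 − 30/2 = 40, R_n = min(1.2×40×10×450, 2.4×27×10×450) = 216 kN/bolt; interior L_c = 103 − 30 = 73, R_n = 291.6 kN/bolt. φR_n = 0.75 × (1×216 + 2×291.6) = 599.4 kN.
Tension yield (gross): A_g = 193×10 = 1930 mm². φR_n = 0.90 × 345 × 1930 = 599.3 kN.
Tension rupture (net): A_n = (193 − 1×32)×10 = 1610 mm² (U = 1.0, A_e = A_n). φR_n = 0.75 × 450 × 1610 = 543.4 kN.
Governing: min(479.2, 599.4, 599.3, 543.4) = 479.2 kN → bolt shear.

479.2 kN (bolt shear governs)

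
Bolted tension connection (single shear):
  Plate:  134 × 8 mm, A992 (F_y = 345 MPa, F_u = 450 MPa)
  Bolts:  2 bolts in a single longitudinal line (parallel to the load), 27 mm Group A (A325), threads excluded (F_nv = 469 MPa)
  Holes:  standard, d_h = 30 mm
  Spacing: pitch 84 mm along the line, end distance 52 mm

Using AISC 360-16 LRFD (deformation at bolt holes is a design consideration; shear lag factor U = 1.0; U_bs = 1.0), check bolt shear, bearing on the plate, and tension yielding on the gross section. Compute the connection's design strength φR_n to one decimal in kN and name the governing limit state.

Bolt shear: A_b = π(27)²/4 = 572.56 mm². φR_n = 0.75 × 469 × 572.56 × 2 × 1 = 402.8 kN.
Bearing (8 mm plate, F_u = 450 MPa): end bolts L_c = 52 − 30/2 = 37, R_n = min(1.2×37×8×450, 2.4×27×8×450) = 159.84 kN/bolt; interior L_c = 84 − 30 = 54, R_n = 233.28 kN/bolt. φR_n = 0.75 × (1×159.84 + 1×233.28) = 294.8 kN.
Tension yield (gross): A_g = 134×8 = 1072 mm². φR_n = 0.90 × 345 × 1072 = 332.9 kN.
Governing: min(402.8, 294.8, 332.9) = 294.8 kN → bearing.

294.8 kN (bearing governs)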